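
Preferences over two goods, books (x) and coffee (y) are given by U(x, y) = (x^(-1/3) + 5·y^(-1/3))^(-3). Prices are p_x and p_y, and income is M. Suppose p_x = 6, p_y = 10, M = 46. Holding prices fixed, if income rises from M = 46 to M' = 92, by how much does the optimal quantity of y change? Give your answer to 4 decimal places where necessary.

Δy* = 3.6415

From the CES first-order condition, (1/5)·(y/x)^(4/3) = p_x/p_y.
Solve for the ratio: y/x = [5·p_x/p_y]^(0.75).
Substitute y = (y/x)·x into the budget: x* = M/(p_x + p_y·(y/x)).
Numerically y/x = 2.279507, so x* = 46/(6 + 10·2.279507) = 1.5975 and y* = 2.279507·1.5975 = 3.6415.
At M' = 92: y* = 7.283. Change: 7.283 − 3.6415 = 3.6415.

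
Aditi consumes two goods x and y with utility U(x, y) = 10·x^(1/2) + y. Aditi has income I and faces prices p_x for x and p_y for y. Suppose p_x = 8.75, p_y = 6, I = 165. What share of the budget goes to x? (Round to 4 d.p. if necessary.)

MU_x = 5/√x, MU_y = 1. Tangency: 5/√x = p_x/p_y.
Solve: √x = 5·p_y/p_x, so x*(p_x,p_y) = (5·p_y/p_x)², and y* = (I − p_x·x*)/p_y.
Plugging in: x* = (5·6/8.75)² = 11.7551, y* = 10.3571.
Expenditure on x: 8.75·11.7551 = 102.8571; share = 0.6234.

share on x = 0.6234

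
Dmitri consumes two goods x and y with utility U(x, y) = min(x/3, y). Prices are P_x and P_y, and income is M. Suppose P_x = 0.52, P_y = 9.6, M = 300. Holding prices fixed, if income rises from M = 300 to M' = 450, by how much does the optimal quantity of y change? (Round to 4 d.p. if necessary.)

With perfect complements, no substitution: consume in ratio x:y = 3:1.
Budget: P_x·x + P_y·(1/3)·x = M, so (3·P_x + P_y)·x = 3·M.
Demand: x*(P_x,P_y,M) = 3·M/(3·P_x + P_y), y* = M/(3·P_x + P_y).
Here 3·0.52 + 9.6 = 11.16, giving y* = 26.8817.
At M' = 450: y* = 40.3226. Change: 40.3226 − 26.8817 = 13.4409.

Δy* = 13.4409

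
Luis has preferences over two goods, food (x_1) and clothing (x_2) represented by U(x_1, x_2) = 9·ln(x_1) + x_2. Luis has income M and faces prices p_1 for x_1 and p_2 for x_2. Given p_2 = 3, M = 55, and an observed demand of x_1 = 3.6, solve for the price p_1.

p_1 = 7.5

MU_x_1 = 9/x_1, MU_x_2 = 1. Tangency: 9/x_1 = p_1/p_2.
So x_1*(p_1,p_2) = 9·p_2/p_1, independent of income; and x_2* = (M − 9·p_2)/p_2.
Set x_1* = 3.6 in the demand function and solve for p_1: p_1 = 7.5.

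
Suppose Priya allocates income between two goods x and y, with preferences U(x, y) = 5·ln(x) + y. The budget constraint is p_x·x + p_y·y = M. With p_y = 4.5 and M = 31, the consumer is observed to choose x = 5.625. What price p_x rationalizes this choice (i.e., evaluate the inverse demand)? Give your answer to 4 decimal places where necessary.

Set MRS = p_x/p_y: (5/x)/1 = p_x/p_y.
So x*(p_x,p_y) = 5·p_y/p_x, independent of income; and y* = (M − 5·p_y)/p_y.
Set x* = 5.625 in the demand function and solve for p_x: p_x = 4.

p_x = 4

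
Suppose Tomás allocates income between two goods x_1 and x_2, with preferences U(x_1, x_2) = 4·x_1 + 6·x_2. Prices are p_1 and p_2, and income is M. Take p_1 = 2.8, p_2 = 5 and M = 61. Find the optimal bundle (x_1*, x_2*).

x_1* = 21.7857, x_2* = 0

Perfect substitutes: compare marginal utility per dollar. 4/p_1 vs 6/p_2 → 1.4286 vs 1.2.
x_1 gives more utility per dollar, so spend all income on x_1: x_1* = M/p_1, x_2* = 0.
Numerically: x_1* = 21.7857, x_2* = 0.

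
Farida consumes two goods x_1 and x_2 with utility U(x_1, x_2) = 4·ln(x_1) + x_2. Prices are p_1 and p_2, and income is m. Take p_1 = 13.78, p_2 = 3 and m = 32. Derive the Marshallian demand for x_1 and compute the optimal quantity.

At the given prices: x_1* = 4·3/13.78 = 0.8708.

x_1* = 0.8708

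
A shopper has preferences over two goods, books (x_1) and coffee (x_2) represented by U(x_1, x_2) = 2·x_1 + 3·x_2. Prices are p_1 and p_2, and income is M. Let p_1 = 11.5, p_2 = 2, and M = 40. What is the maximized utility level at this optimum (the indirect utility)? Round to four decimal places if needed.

Linear utility — the consumer picks whichever good has higher MU/price: 2/11.5 = 0.1739 vs 3/2 = 1.5.
x_2 gives more utility per dollar, so spend all income on x_2: x_2* = M/p_2, x_1* = 0.
Numerically: x_1* = 0, x_2* = 20.
Utility at the optimum: U(0, 20) = 60.

V = 60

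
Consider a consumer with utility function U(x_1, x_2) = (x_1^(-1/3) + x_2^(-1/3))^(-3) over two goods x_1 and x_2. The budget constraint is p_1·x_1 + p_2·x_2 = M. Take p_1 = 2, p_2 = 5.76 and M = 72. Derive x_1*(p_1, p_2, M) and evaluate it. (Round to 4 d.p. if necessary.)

x_1* = 15.6337

Substitute x_2 = (x_2/x_1)·x_1 into the budget: x_1* = M/(p_1 + p_2·(x_2/x_1)).
Numerically x_2/x_1 = 0.45233, so x_1* = 72/(2 + 5.76·0.45233) = 15.6337.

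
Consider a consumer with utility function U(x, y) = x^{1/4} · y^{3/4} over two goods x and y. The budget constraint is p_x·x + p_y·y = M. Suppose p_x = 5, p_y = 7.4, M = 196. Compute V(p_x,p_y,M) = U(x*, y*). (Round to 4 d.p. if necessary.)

MU_x/MU_y = (0.25·y)/(0.75·x); tangency sets this equal to p_x/p_y.
Rearranging, p_y·y = 3·p_x·x. Substituting into the budget gives p_x·x·(1 + 3) = M.
Demand: x*(p_x,p_y,M) = 0.25·M/p_x and y* = 0.75·M/p_y.
At p_x=5, p_y=7.4, M=196: x* = 0.25·196/5 = 9.8, y* = 19.8649.
Utility at the optimum: U(9.8, 19.8649) = 16.6483.

V = 16.6483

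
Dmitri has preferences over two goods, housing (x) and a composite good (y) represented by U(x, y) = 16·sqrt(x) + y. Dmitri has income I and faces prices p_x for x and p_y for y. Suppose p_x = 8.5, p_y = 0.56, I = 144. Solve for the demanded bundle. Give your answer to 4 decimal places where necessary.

x* = 0.2778, y* = 252.9264

Set MRS = p_x/p_y: 8·x^(−1/2) = p_x/p_y.
Thus x* = (8·p_y/p_x)² — independent of I — with the rest of income spent on y.
Plugging in: x* = (8·0.56/8.5)² = 0.2778, y* = 252.9264.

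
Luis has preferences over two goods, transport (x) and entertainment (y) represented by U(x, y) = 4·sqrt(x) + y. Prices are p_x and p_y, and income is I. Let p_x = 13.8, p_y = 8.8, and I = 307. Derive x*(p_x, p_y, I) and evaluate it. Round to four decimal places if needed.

x* = 1.6265

Utility is quasi-linear in y; the FOC for x is 2/√x = p_x/p_y.
Solve: √x = 2·p_y/p_x, so x*(p_x,p_y) = (2·p_y/p_x)², and y* = (I − p_x·x*)/p_y.
Plugging in: x* = (2·8.8/13.8)² = 1.6265.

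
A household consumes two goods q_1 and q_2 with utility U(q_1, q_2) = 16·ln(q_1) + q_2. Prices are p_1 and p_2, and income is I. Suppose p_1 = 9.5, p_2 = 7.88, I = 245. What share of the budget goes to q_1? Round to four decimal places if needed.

share on q_1 = 0.5146

MU_q_1 = 16/q_1, MU_q_2 = 1. Tangency: 16/q_1 = p_1/p_2.
So q_1*(p_1,p_2) = 16·p_2/p_1, independent of income; and q_2* = (I − 16·p_2)/p_2.
At the given prices: q_1* = 16·7.88/9.5 = 13.2716, and q_2* = 15.0914.
Expenditure on q_1: 9.5·13.2716 = 126.08; share = 0.5146.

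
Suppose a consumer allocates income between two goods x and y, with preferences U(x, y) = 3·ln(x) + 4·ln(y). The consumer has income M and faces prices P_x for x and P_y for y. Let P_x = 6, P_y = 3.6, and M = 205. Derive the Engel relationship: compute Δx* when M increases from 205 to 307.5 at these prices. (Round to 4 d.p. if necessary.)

The MRS is (3/4)·y/x. Set MRS = P_x/P_y.
So 3·P_y·y = 4·P_x·x; combined with the budget, a share 3/7 of income goes to x.
Demand: x*(P_x,P_y,M) = 3/7·M/P_x and y* = 4/7·M/P_y.
At P_x=6, P_y=3.6, M=205: x* = 3/7·205/6 = 14.6429.
At M' = 307.5: x* = 21.9643. Change: 21.9643 − 14.6429 = 7.3214.

Δx* = 7.3214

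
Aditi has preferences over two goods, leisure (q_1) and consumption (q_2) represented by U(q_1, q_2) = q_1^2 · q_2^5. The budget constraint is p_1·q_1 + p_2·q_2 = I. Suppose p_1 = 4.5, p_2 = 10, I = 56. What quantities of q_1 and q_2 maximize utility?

q_1* = 3.5556, q_2* = 4

Tangency: MRS = (2/5)·q_2/q_1 = p_1/p_2.
So 2·p_2·q_2 = 5·p_1·q_1; combined with the budget, a share 2/7 of income goes to q_1.
Demand: q_1*(p_1,p_2,I) = 2/7·I/p_1 and q_2* = 5/7·I/p_2.
At p_1=4.5, p_2=10, I=56: q_1* = 2/7·56/4.5 = 3.5556, q_2* = 4.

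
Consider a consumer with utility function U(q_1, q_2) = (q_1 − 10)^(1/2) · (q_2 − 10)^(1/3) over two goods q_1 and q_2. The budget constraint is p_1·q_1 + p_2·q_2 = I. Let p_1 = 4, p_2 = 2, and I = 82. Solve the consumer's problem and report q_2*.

This is Cobb-Douglas in (q_1−10, q_2−10): tangency gives 0.5·p_2·(q_2−10) = 1/3·p_1·(q_1−10).
After buying the subsistence bundle (10, 10), a share 0.6 of the remaining income goes to q_1: q_1* = 10 + 0.6·(I − 10p_1 − 10p_2)/p_1.
Discretionary income = 82 − 10·4 − 10·2 = 22; q_2* = 10 + 0.4·22/2 = 14.4.

q_2* = 14.4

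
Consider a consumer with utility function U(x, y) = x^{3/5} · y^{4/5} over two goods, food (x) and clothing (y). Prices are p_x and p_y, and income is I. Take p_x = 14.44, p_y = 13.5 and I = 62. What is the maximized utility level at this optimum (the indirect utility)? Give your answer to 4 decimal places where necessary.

V = 3.1198

MU_x/MU_y = (0.6·y)/(0.8·x); tangency sets this equal to p_x/p_y.
So 0.6·p_y·y = 0.8·p_x·x; combined with the budget, a share 3/7 of income goes to x.
Demand: x*(p_x,p_y,I) = 3/7·I/p_x and y* = 4/7·I/p_y.
At p_x=14.44, p_y=13.5, I=62: x* = 3/7·62/14.44 = 1.8401, y* = 2.6243.
Utility at the optimum: U(1.8401, 2.6243) = 3.1198.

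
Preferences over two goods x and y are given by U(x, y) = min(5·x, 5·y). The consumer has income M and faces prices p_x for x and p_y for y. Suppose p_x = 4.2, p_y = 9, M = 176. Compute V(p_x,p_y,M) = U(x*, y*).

With perfect complements, no substitution: consume in ratio x:y = 5:5.
Budget: p_x·x + p_y·x = M, so (5·p_x + 5·p_y)·x = 5·M.
Demand: x*(p_x,p_y,M) = 5·M/(5·p_x + 5·p_y), y* = 5·M/(5·p_x + 5·p_y).
Here 5·4.2 + 5·9 = 66, giving x* = 13.3333 and y* = 13.3333.
Utility at the optimum: U(13.3333, 13.3333) = 66.6667.

V = 66.6667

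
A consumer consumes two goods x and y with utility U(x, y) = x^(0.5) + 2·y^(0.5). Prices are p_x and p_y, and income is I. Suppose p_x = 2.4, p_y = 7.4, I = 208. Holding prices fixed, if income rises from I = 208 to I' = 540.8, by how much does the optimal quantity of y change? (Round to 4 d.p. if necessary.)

Numerically y/x = 0.420745, so x* = 208/(2.4 + 7.4·0.420745) = 37.7255 and y* = 0.420745·37.7255 = 15.8728.
At I' = 540.8: y* = 41.2693. Change: 41.2693 − 15.8728 = 25.3965.

Δy* = 25.3965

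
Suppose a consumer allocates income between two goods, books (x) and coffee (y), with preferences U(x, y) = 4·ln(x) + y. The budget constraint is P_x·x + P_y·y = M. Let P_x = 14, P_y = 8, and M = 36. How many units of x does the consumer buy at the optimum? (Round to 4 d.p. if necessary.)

x* = 2.2857

MU_x = 4/x, MU_y = 1. Tangency: 4/x = P_x/P_y.
So x*(P_x,P_y) = 4·P_y/P_x, independent of income; and y* = (M − 4·P_y)/P_y.
At the given prices: x* = 4·8/14 = 2.2857.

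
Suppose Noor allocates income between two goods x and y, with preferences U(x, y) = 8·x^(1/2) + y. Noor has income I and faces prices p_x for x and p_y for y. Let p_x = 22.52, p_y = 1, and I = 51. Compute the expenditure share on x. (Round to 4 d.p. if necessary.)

MU_x = 4/√x, MU_y = 1. Tangency: 4/√x = p_x/p_y.
Thus x* = (4·p_y/p_x)² — independent of I — with the rest of income spent on y.
Plugging in: x* = (4·1/22.52)² = 0.0315, y* = 50.2895.
Expenditure on x: 22.52·0.0315 = 0.7105; share = 0.0139.

share on x = 0.0139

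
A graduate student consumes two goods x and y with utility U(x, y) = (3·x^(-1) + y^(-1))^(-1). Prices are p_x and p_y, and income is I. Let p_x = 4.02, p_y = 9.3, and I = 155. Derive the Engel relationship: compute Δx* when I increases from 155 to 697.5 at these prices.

From the CES first-order condition, 3·(y/x)^(2) = p_x/p_y.
Solve for the ratio: y/x = [(1/3)·p_x/p_y]^(0.5).
With the ratio pinned down, the budget gives x* = I/(p_x + p_y·(y/x)) and y* = (y/x)·x*.
Numerically y/x = 0.379587, so x* = 155/(4.02 + 9.3·0.379587) = 20.5294.
At I' = 697.5: x* = 92.3822. Change: 92.3822 − 20.5294 = 71.8528.

Δx* = 71.8528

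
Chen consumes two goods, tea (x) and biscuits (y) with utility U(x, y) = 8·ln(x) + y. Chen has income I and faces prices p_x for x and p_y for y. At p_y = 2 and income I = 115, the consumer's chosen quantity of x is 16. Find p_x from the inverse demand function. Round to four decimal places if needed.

Set MRS = p_x/p_y: (8/x)/1 = p_x/p_y.
So x*(p_x,p_y) = 8·p_y/p_x, independent of income; and y* = (I − 8·p_y)/p_y.
Set x* = 16 in the demand function and solve for p_x: p_x = 1.

p_x = 1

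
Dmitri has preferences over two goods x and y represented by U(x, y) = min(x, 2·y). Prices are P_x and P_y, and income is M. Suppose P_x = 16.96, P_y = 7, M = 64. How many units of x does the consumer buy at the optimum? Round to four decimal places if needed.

With perfect complements, no substitution: consume in ratio x:y = 2:1.
Budget: P_x·x + P_y·(1/2)·x = M, so (2·P_x + P_y)·x = 2·M.
Demand: x*(P_x,P_y,M) = 2·M/(2·P_x + P_y), y* = M/(2·P_x + P_y).
Here 2·16.96 + 7 = 40.92, giving x* = 3.1281.

x* = 3.1281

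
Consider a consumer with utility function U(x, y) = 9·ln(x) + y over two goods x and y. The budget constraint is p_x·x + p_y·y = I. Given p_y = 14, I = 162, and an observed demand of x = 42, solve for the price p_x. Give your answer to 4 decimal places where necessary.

p_x = 3

MU_x = 9/x, MU_y = 1. Tangency: 9/x = p_x/p_y.
So x*(p_x,p_y) = 9·p_y/p_x, independent of income; and y* = (I − 9·p_y)/p_y.
Set x* = 42 in the demand function and solve for p_x: p_x = 3.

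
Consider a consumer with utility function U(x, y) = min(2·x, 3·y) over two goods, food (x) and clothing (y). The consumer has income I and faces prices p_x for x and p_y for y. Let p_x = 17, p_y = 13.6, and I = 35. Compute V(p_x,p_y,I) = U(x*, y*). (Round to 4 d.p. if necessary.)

With perfect complements, no substitution: consume in ratio x:y = 3:2.
Budget: p_x·x + p_y·(2/3)·x = I, so (3·p_x + 2·p_y)·x = 3·I.
Demand: x*(p_x,p_y,I) = 3·I/(3·p_x + 2·p_y), y* = 2·I/(3·p_x + 2·p_y).
Here 3·17 + 2·13.6 = 78.2, giving x* = 1.3427 and y* = 0.8951.
Utility at the optimum: U(1.3427, 0.8951) = 2.6854.

V = 2.6854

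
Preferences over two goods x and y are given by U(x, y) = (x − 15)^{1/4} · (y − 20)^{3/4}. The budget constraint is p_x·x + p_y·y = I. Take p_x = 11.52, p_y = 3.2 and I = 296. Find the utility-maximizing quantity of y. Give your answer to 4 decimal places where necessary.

This is Cobb-Douglas in (x−15, y−20): tangency gives 0.25·p_y·(y−20) = 0.75·p_x·(x−15).
Substituting into the budget: x* = 15 + 0.25·(I − 15·p_x − 20·p_y)/p_x, and y* = 20 + 0.75·(…)/p_y.
Discretionary income = 296 − 15·11.52 − 20·3.2 = 59.2; y* = 20 + 0.75·59.2/3.2 = 33.875.

y* = 33.875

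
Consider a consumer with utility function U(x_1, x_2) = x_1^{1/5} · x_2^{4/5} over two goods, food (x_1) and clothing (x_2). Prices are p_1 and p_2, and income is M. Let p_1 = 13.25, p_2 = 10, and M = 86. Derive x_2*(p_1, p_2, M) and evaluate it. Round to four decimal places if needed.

MU_x_1/MU_x_2 = (0.2·x_2)/(0.8·x_1); tangency sets this equal to p_1/p_2.
So 0.2·p_2·x_2 = 0.8·p_1·x_1; combined with the budget, a share 0.2 of income goes to x_1.
Demand: x_1*(p_1,p_2,M) = 0.2·M/p_1 and x_2* = 0.8·M/p_2.
At p_1=13.25, p_2=10, M=86: x_2* = 0.8·86/10 = 6.88.

x_2* = 6.88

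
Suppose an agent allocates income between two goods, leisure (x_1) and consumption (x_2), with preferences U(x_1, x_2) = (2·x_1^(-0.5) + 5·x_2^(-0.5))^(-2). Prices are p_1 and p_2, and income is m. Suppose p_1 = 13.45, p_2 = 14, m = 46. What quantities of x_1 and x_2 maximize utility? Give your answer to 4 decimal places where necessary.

Numerically x_2/x_1 = 1.793451, so x_1* = 46/(13.45 + 14·1.793451) = 1.193 and x_2* = 1.793451·1.193 = 2.1396.

x_1* = 1.193, x_2* = 2.1396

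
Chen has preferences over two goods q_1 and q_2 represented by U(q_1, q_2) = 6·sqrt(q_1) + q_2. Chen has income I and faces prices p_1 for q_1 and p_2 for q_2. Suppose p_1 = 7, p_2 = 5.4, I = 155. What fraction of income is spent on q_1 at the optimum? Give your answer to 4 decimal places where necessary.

Utility is quasi-linear in q_2; the FOC for q_1 is 3/√q_1 = p_1/p_2.
Solve: √q_1 = 3·p_2/p_1, so q_1*(p_1,p_2) = (3·p_2/p_1)², and q_2* = (I − p_1·q_1*)/p_2.
Plugging in: q_1* = (3·5.4/7)² = 5.3559, q_2* = 21.7608.
Expenditure on q_1: 7·5.3559 = 37.4914; share = 0.2419.

share on q_1 = 0.2419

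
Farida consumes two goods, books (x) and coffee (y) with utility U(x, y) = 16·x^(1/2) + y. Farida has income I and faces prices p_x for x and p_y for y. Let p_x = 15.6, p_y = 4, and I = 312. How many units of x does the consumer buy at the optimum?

x* = 4.2078

Set MRS = p_x/p_y: 8·x^(−1/2) = p_x/p_y.
Thus x* = (8·p_y/p_x)² — independent of I — with the rest of income spent on y.
Plugging in: x* = (8·4/15.6)² = 4.2078.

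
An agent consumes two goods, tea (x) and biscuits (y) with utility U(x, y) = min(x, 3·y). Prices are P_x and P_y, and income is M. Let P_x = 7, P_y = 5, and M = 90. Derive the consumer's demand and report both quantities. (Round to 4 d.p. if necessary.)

x* = 10.3846, y* = 3.4615

With perfect complements, no substitution: consume in ratio x:y = 3:1.
Budget: P_x·x + P_y·(1/3)·x = M, so (3·P_x + P_y)·x = 3·M.
Demand: x*(P_x,P_y,M) = 3·M/(3·P_x + P_y), y* = M/(3·P_x + P_y).
Here 3·7 + 5 = 26, giving x* = 10.3846 and y* = 3.4615.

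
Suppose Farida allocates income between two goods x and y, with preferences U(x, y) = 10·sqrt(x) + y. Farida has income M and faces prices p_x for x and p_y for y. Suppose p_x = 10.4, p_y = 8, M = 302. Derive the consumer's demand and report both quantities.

x* = 14.7929, y* = 18.5192

MU_x = 5/√x, MU_y = 1. Tangency: 5/√x = p_x/p_y.
Thus x* = (5·p_y/p_x)² — independent of M — with the rest of income spent on y.
Plugging in: x* = (5·8/10.4)² = 14.7929, y* = 18.5192.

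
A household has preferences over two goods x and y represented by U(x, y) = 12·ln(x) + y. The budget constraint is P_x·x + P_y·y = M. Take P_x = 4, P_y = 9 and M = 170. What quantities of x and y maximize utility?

MU_x = 12/x, MU_y = 1. Tangency: 12/x = P_x/P_y.
So x*(P_x,P_y) = 12·P_y/P_x, independent of income; and y* = (M − 12·P_y)/P_y.
At the given prices: x* = 12·9/4 = 27, and y* = 6.8889.

x* = 27, y* = 6.8889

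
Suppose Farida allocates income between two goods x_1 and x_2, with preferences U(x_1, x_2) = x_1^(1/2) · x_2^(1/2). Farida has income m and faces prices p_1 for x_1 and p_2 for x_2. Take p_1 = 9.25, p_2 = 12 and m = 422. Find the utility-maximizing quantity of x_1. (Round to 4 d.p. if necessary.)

Tangency: MRS = x_2/x_1 = p_1/p_2.
So 0.5·p_2·x_2 = 0.5·p_1·x_1; combined with the budget, a share 0.5 of income goes to x_1.
Demand: x_1*(p_1,p_2,m) = 0.5·m/p_1 and x_2* = 0.5·m/p_2.
At p_1=9.25, p_2=12, m=422: x_1* = 0.5·422/9.25 = 22.8108.

x_1* = 22.8108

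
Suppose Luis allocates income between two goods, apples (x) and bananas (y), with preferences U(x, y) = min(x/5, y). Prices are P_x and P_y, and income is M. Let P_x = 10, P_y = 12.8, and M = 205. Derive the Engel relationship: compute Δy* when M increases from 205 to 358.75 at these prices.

With perfect complements, no substitution: consume in ratio x:y = 5:1.
Budget: P_x·x + P_y·(1/5)·x = M, so (5·P_x + P_y)·x = 5·M.
Demand: x*(P_x,P_y,M) = 5·M/(5·P_x + P_y), y* = M/(5·P_x + P_y).
Here 5·10 + 12.8 = 62.8, giving y* = 3.2643.
At M' = 358.75: y* = 5.7126. Change: 5.7126 − 3.2643 = 2.4482.

Δy* = 2.4482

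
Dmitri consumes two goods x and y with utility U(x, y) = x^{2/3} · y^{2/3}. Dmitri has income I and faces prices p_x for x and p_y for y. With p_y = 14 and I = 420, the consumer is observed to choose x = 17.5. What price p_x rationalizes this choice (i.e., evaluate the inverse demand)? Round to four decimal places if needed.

p_x = 12

MU_x/MU_y = (2/3·y)/(2/3·x); tangency sets this equal to p_x/p_y.
So 2/3·p_y·y = 2/3·p_x·x; combined with the budget, a share 0.5 of income goes to x.
Demand: x*(p_x,p_y,I) = 0.5·I/p_x and y* = 0.5·I/p_y.
Set x* = 17.5 in the demand function and solve for p_x: p_x = 12.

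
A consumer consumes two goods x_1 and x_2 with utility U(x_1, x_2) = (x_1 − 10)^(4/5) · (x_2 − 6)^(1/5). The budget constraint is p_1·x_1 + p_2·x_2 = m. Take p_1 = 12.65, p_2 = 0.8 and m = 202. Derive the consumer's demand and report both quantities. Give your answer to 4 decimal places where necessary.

After buying the subsistence bundle (10, 6), a share 0.8 of the remaining income goes to x_1: x_1* = 10 + 0.8·(m − 10p_1 − 6p_2)/p_1.
Discretionary income = 202 − 10·12.65 − 6·0.8 = 70.7; x_1* = 10 + 0.8·70.7/12.65 = 14.4711; x_2* = 6 + 0.2·70.7/0.8 = 23.675.

x_1* = 14.4711, x_2* = 23.675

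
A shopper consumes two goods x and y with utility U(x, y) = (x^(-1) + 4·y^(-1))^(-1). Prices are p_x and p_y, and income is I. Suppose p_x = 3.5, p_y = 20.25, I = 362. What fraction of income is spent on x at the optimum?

share on x = 0.1721

From the CES first-order condition, (1/4)·(y/x)^(2) = p_x/p_y.
Solve for the ratio: y/x = [4·p_x/p_y]^(0.5).
With the ratio pinned down, the budget gives x* = I/(p_x + p_y·(y/x)) and y* = (y/x)·x*.
Numerically y/x = 0.831479, so x* = 362/(3.5 + 20.25·0.831479) = 17.7997 and y* = 0.831479·17.7997 = 14.8001.
Expenditure on x: 3.5·17.7997 = 62.2988; share = 0.1721.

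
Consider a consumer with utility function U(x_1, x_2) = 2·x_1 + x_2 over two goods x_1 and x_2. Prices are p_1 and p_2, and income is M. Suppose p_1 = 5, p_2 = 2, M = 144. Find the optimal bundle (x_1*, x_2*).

x_1* = 0, x_2* = 72

x_2 gives more utility per dollar, so spend all income on x_2: x_2* = M/p_2, x_1* = 0.
Numerically: x_1* = 0, x_2* = 72.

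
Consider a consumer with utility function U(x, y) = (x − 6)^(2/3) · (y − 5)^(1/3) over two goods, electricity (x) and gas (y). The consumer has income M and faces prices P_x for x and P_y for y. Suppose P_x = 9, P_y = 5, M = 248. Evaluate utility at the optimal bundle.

Let x' = x−6, y' = y−5. MRS = 2·y'/x' = P_x/P_y.
Substituting into the budget: x* = 6 + 2/3·(M − 6·P_x − 5·P_y)/P_x, and y* = 5 + 1/3·(…)/P_y.
Discretionary income = 248 − 6·9 − 5·5 = 169; x* = 6 + 2/3·169/9 = 18.5185; y* = 5 + 1/3·169/5 = 16.2667.
Utility at the optimum: U(18.5185, 16.2667) = 12.0865.

V = 12.0865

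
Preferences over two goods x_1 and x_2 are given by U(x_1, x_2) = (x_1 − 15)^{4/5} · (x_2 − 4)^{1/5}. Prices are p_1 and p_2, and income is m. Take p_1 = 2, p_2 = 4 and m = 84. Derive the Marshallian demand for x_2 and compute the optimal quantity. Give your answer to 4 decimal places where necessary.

Discretionary income = 84 − 15·2 − 4·4 = 38; x_2* = 4 + 0.2·38/4 = 5.9.

x_2* = 5.9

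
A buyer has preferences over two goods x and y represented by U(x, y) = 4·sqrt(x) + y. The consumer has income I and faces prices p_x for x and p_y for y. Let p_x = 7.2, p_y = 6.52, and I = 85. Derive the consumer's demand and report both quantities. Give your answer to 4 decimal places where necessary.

Set MRS = p_x/p_y: 2·x^(−1/2) = p_x/p_y.
Thus x* = (2·p_y/p_x)² — independent of I — with the rest of income spent on y.
Plugging in: x* = (2·6.52/7.2)² = 3.2801, y* = 9.4146.

x* = 3.2801, y* = 9.4146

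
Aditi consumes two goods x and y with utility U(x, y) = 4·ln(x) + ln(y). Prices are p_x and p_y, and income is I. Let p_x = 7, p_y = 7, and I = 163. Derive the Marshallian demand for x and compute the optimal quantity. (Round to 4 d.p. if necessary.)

x* = 18.6286

Tangency: MRS = 4·y/x = p_x/p_y.
So 4·p_y·y = p_x·x; combined with the budget, a share 0.8 of income goes to x.
Demand: x*(p_x,p_y,I) = 0.8·I/p_x and y* = 0.2·I/p_y.
At p_x=7, p_y=7, I=163: x* = 0.8·163/7 = 18.6286.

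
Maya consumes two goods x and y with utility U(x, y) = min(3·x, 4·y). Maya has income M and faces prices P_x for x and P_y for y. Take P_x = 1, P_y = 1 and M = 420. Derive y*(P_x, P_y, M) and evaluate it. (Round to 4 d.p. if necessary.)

Demand: x*(P_x,P_y,M) = 4·M/(4·P_x + 3·P_y), y* = 3·M/(4·P_x + 3·P_y).
Here 4·1 + 3·1 = 7, giving y* = 180.

y* = 180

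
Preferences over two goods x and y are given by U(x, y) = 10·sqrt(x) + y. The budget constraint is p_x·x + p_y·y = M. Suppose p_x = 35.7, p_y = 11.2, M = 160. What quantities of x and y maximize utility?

Set MRS = p_x/p_y: 5·x^(−1/2) = p_x/p_y.
Thus x* = (5·p_y/p_x)² — independent of M — with the rest of income spent on y.
Plugging in: x* = (5·11.2/35.7)² = 2.4606, y* = 6.4426.

x* = 2.4606, y* = 6.4426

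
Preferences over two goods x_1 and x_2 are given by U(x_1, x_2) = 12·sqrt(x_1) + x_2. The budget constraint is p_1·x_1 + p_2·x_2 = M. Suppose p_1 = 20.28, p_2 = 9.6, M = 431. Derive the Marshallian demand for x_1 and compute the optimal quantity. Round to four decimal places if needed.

Thus x_1* = (6·p_2/p_1)² — independent of M — with the rest of income spent on x_2.
Plugging in: x_1* = (6·9.6/20.28)² = 8.0669.

x_1* = 8.0669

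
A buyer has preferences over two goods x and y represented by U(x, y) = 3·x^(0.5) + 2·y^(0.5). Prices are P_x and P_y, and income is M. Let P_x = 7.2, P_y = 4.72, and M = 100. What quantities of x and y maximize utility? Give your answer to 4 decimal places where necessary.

Substitute y = (y/x)·x into the budget: x* = M/(P_x + P_y·(y/x)).
Numerically y/x = 1.034186, so x* = 100/(7.2 + 4.72·1.034186) = 8.2772 and y* = 1.034186·8.2772 = 8.5602.

x* = 8.2772, y* = 8.5602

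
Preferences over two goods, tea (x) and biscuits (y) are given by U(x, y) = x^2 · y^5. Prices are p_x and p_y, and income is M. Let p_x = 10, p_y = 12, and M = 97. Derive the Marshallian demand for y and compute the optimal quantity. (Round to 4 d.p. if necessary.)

Tangency: MRS = (2/5)·y/x = p_x/p_y.
So 2·p_y·y = 5·p_x·x; combined with the budget, a share 2/7 of income goes to x.
Demand: x*(p_x,p_y,M) = 2/7·M/p_x and y* = 5/7·M/p_y.
At p_x=10, p_y=12, M=97: y* = 5/7·97/12 = 5.7738.

y* = 5.7738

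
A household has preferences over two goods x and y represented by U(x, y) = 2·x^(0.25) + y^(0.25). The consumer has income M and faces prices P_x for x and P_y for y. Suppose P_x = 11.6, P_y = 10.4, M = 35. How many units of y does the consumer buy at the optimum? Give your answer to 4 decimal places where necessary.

y* = 0.9812

From the CES first-order condition, 2·(y/x)^(0.75) = P_x/P_y.
Hence y/x = ((1/2)·P_x/P_y)^(1/(0.75)), i.e. raised to the 4/3 power.
Substitute y = (y/x)·x into the budget: x* = M/(P_x + P_y·(y/x)).
Numerically y/x = 0.45905, so x* = 35/(11.6 + 10.4·0.45905) = 2.1375 and y* = 0.45905·2.1375 = 0.9812.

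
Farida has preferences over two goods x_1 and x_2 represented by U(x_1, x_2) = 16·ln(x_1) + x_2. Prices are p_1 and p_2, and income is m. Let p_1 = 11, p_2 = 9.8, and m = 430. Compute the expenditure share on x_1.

So x_1*(p_1,p_2) = 16·p_2/p_1, independent of income; and x_2* = (m − 16·p_2)/p_2.
At the given prices: x_1* = 16·9.8/11 = 14.2545, and x_2* = 27.8776.
Expenditure on x_1: 11·14.2545 = 156.8; share = 0.3647.

share on x_1 = 0.3647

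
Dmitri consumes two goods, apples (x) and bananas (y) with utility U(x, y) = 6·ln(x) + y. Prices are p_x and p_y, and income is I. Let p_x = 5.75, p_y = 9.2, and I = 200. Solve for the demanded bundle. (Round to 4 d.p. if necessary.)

MU_x = 6/x, MU_y = 1. Tangency: 6/x = p_x/p_y.
So x*(p_x,p_y) = 6·p_y/p_x, independent of income; and y* = (I − 6·p_y)/p_y.
At the given prices: x* = 6·9.2/5.75 = 9.6, and y* = 15.7391.

x* = 9.6, y* = 15.7391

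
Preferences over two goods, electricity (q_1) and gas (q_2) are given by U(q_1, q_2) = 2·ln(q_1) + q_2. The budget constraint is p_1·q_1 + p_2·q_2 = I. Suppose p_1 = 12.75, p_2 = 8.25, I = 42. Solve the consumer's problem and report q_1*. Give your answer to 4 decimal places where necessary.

q_1* = 1.2941

MU_q_1 = 2/q_1, MU_q_2 = 1. Tangency: 2/q_1 = p_1/p_2.
So q_1*(p_1,p_2) = 2·p_2/p_1, independent of income; and q_2* = (I − 2·p_2)/p_2.
At the given prices: q_1* = 2·8.25/12.75 = 1.2941.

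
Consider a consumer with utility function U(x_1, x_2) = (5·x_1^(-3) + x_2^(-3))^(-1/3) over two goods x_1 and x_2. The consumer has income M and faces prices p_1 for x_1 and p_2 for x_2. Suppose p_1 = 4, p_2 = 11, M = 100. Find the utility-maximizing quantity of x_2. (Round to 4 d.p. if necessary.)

x_2* = 5.3469

With the ratio pinned down, the budget gives x_1* = M/(p_1 + p_2·(x_2/x_1)) and x_2* = (x_2/x_1)·x_1*.
Numerically x_2/x_1 = 0.519307, so x_1* = 100/(4 + 11·0.519307) = 10.2961 and x_2* = 0.519307·10.2961 = 5.3469.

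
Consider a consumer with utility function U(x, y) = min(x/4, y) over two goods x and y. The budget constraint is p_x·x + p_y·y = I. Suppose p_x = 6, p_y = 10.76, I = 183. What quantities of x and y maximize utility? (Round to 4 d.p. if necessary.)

x* = 21.0587, y* = 5.2647

Leontief preferences: the optimum is at the kink where x/4 = y/1, i.e. y = (1/4)·x.
Budget: p_x·x + p_y·(1/4)·x = I, so (4·p_x + p_y)·x = 4·I.
Demand: x*(p_x,p_y,I) = 4·I/(4·p_x + p_y), y* = I/(4·p_x + p_y).
Here 4·6 + 10.76 = 34.76, giving x* = 21.0587 and y* = 5.2647.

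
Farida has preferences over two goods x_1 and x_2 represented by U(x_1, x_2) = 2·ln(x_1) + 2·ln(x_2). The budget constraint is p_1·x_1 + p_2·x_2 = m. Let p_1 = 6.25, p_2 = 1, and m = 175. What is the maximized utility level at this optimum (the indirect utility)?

MU_x_1/MU_x_2 = (2·x_2)/(2·x_1); tangency sets this equal to p_1/p_2.
Rearranging, p_2·x_2 = p_1·x_1. Substituting into the budget gives p_1·x_1·(1 + 1) = m.
Demand: x_1*(p_1,p_2,m) = 0.5·m/p_1 and x_2* = 0.5·m/p_2.
At p_1=6.25, p_2=1, m=175: x_1* = 0.5·175/6.25 = 14, x_2* = 87.5.
Utility at the optimum: U(14, 87.5) = 14.2214.

V = 14.2214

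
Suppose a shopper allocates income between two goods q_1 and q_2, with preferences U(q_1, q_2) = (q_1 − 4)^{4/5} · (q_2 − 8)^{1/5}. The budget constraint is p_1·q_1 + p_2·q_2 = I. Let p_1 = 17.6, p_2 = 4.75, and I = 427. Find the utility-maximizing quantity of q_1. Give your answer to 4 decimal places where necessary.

q_1* = 18.4818

MRS = 4·(q_2−8)/(q_1−4). Tangency with p_1/p_2 gives q_2−8 = (1/4)·(p_1/p_2)·(q_1−4).
Substituting into the budget: q_1* = 4 + 0.8·(I − 4·p_1 − 8·p_2)/p_1, and q_2* = 8 + 0.2·(…)/p_2.
Discretionary income = 427 − 4·17.6 − 8·4.75 = 318.6; q_1* = 4 + 0.8·318.6/17.6 = 18.4818.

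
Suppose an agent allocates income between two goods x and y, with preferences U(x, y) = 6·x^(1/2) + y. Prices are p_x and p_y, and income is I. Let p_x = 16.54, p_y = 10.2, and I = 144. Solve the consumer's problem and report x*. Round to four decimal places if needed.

Set MRS = p_x/p_y: 3·x^(−1/2) = p_x/p_y.
Solve: √x = 3·p_y/p_x, so x*(p_x,p_y) = (3·p_y/p_x)², and y* = (I − p_x·x*)/p_y.
Plugging in: x* = (3·10.2/16.54)² = 3.4227.

x* = 3.4227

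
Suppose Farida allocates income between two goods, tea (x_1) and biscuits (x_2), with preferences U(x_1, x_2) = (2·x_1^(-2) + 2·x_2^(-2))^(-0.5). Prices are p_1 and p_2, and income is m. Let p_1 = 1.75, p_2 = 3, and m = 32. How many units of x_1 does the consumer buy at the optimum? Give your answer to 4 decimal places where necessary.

x_1* = 7.5177

From the CES first-order condition, (x_2/x_1)^(3) = p_1/p_2.
Hence x_2/x_1 = (p_1/p_2)^(1/(3)), i.e. raised to the 1/3 power.
With the ratio pinned down, the budget gives x_1* = m/(p_1 + p_2·(x_2/x_1)) and x_2* = (x_2/x_1)·x_1*.
Numerically x_2/x_1 = 0.83555, so x_1* = 32/(1.75 + 3·0.83555) = 7.5177.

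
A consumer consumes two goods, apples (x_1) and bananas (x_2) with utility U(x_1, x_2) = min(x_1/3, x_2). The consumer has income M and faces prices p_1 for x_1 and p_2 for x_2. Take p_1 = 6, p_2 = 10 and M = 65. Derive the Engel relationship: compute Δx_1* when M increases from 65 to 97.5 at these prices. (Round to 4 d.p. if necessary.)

With perfect complements, no substitution: consume in ratio x_1:x_2 = 3:1.
Budget: p_1·x_1 + p_2·(1/3)·x_1 = M, so (3·p_1 + p_2)·x_1 = 3·M.
Demand: x_1*(p_1,p_2,M) = 3·M/(3·p_1 + p_2), x_2* = M/(3·p_1 + p_2).
Here 3·6 + 10 = 28, giving x_1* = 6.9643.
At M' = 97.5: x_1* = 10.4464. Change: 10.4464 − 6.9643 = 3.4821.

Δx_1* = 3.4821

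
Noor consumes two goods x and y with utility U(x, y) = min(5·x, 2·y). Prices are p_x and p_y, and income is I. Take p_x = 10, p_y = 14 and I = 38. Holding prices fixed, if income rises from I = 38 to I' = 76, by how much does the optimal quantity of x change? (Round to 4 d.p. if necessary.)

Δx* = 0.8444

With perfect complements, no substitution: consume in ratio x:y = 2:5.
Budget: p_x·x + p_y·(5/2)·x = I, so (2·p_x + 5·p_y)·x = 2·I.
Demand: x*(p_x,p_y,I) = 2·I/(2·p_x + 5·p_y), y* = 5·I/(2·p_x + 5·p_y).
Here 2·10 + 5·14 = 90, giving x* = 0.8444.
At I' = 76: x* = 1.6889. Change: 1.6889 − 0.8444 = 0.8444.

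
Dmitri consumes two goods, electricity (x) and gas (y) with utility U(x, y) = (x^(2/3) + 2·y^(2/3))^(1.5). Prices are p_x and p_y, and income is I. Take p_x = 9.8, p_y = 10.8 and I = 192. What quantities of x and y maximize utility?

With the ratio pinned down, the budget gives x* = I/(p_x + p_y·(y/x)) and y* = (y/x)·x*.
Numerically y/x = 5.977188, so x* = 192/(9.8 + 10.8·5.977188) = 2.5823 and y* = 5.977188·2.5823 = 15.4346.

x* = 2.5823, y* = 15.4346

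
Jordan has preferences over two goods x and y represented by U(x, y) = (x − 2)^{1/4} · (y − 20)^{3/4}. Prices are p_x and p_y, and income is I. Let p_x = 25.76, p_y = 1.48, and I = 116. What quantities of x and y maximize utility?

x* = 2.3385, y* = 37.6757

Let x' = x−2, y' = y−20. MRS = (1/3)·y'/x' = p_x/p_y.
After buying the subsistence bundle (2, 20), a share 0.25 of the remaining income goes to x: x* = 2 + 0.25·(I − 2p_x − 20p_y)/p_x.
Discretionary income = 116 − 2·25.76 − 20·1.48 = 34.88; x* = 2 + 0.25·34.88/25.76 = 2.3385; y* = 20 + 0.75·34.88/1.48 = 37.6757.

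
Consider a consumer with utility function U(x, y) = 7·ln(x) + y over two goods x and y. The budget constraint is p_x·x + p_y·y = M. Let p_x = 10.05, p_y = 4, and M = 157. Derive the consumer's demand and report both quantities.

Set MRS = p_x/p_y: (7/x)/1 = p_x/p_y.
So x*(p_x,p_y) = 7·p_y/p_x, independent of income; and y* = (M − 7·p_y)/p_y.
At the given prices: x* = 7·4/10.05 = 2.7861, and y* = 32.25.

x* = 2.7861, y* = 32.25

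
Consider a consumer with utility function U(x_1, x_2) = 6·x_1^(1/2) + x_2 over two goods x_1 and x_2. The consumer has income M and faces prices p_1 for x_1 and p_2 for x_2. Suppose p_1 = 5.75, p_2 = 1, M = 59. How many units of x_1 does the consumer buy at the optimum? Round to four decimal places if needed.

Utility is quasi-linear in x_2; the FOC for x_1 is 3/√x_1 = p_1/p_2.
Solve: √x_1 = 3·p_2/p_1, so x_1*(p_1,p_2) = (3·p_2/p_1)², and x_2* = (M − p_1·x_1*)/p_2.
Plugging in: x_1* = (3·1/5.75)² = 0.2722.

x_1* = 0.2722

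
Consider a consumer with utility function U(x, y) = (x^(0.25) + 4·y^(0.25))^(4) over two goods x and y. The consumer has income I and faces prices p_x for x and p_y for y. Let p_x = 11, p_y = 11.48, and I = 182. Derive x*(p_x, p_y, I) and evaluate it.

x* = 2.279

Numerically y/x = 5.998109, so x* = 182/(11 + 11.48·5.998109) = 2.279.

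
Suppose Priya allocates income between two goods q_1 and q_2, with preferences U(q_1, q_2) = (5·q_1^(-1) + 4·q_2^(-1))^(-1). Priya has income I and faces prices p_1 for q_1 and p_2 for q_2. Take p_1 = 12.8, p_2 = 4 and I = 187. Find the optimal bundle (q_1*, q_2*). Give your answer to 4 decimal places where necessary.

MRS = MU_q_1/MU_q_2 = (5/4)·(q_2/q_1)^(2). Set equal to p_1/p_2.
Hence q_2/q_1 = ((4/5)·p_1/p_2)^(1/(2)), i.e. raised to the 0.5 power.
Substitute q_2 = (q_2/q_1)·q_1 into the budget: q_1* = I/(p_1 + p_2·(q_2/q_1)).
Numerically q_2/q_1 = 1.6, so q_1* = 187/(12.8 + 4·1.6) = 9.7396 and q_2* = 1.6·9.7396 = 15.5833.

q_1* = 9.7396, q_2* = 15.5833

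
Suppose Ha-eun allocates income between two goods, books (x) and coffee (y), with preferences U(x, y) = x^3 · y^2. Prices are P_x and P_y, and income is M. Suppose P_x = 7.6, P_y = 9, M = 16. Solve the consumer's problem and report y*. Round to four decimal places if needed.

At P_x=7.6, P_y=9, M=16: y* = 0.4·16/9 = 0.7111.

y* = 0.7111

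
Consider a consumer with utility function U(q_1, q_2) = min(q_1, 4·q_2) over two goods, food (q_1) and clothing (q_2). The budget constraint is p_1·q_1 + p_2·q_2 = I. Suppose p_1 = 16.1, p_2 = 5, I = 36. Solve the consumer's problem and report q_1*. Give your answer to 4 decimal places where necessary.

q_1* = 2.0749

Leontief preferences: the optimum is at the kink where q_1/4 = q_2/1, i.e. q_2 = (1/4)·q_1.
Budget: p_1·q_1 + p_2·(1/4)·q_1 = I, so (4·p_1 + p_2)·q_1 = 4·I.
Demand: q_1*(p_1,p_2,I) = 4·I/(4·p_1 + p_2), q_2* = I/(4·p_1 + p_2).
Here 4·16.1 + 5 = 69.4, giving q_1* = 2.0749.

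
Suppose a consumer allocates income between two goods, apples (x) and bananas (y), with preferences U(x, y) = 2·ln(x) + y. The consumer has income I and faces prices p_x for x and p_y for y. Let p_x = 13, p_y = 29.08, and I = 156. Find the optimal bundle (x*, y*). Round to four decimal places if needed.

x* = 4.4738, y* = 3.3645

Set MRS = p_x/p_y: (2/x)/1 = p_x/p_y.
So x*(p_x,p_y) = 2·p_y/p_x, independent of income; and y* = (I − 2·p_y)/p_y.
At the given prices: x* = 2·29.08/13 = 4.4738, and y* = 3.3645.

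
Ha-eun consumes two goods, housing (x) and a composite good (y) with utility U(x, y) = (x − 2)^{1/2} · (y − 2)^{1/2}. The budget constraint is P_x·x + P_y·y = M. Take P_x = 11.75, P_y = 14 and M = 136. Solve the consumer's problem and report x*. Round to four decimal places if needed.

x* = 5.5957

MRS = (y−2)/(x−2). Tangency with P_x/P_y gives y−2 = (P_x/P_y)·(x−2).
After buying the subsistence bundle (2, 2), a share 0.5 of the remaining income goes to x: x* = 2 + 0.5·(M − 2P_x − 2P_y)/P_x.
Discretionary income = 136 − 2·11.75 − 2·14 = 84.5; x* = 2 + 0.5·84.5/11.75 = 5.5957.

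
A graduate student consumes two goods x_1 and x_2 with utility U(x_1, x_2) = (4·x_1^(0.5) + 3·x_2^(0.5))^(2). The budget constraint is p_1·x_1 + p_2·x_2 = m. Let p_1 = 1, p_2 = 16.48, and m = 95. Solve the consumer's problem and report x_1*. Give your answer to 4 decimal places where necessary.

x_1* = 91.8645

MRS = MU_x_1/MU_x_2 = (4/3)·(x_2/x_1)^(0.5). Set equal to p_1/p_2.
Solve for the ratio: x_2/x_1 = [(3/4)·p_1/p_2]^(2).
With the ratio pinned down, the budget gives x_1* = m/(p_1 + p_2·(x_2/x_1)) and x_2* = (x_2/x_1)·x_1*.
Numerically x_2/x_1 = 0.002071, so x_1* = 95/(1 + 16.48·0.002071) = 91.8645.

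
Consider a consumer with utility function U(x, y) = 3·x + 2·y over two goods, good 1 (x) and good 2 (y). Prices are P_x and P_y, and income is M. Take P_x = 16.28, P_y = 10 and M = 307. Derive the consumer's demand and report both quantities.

x* = 0, y* = 30.7

Perfect substitutes: compare marginal utility per dollar. 3/P_x vs 2/P_y → 0.1843 vs 0.2.
y gives more utility per dollar, so spend all income on y: y* = M/P_y, x* = 0.
Numerically: x* = 0, y* = 30.7.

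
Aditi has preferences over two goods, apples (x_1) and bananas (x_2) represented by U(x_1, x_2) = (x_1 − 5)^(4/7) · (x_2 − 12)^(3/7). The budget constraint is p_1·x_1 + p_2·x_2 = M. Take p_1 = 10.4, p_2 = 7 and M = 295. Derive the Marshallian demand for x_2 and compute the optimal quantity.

This is Cobb-Douglas in (x_1−5, x_2−12): tangency gives 4/7·p_2·(x_2−12) = 3/7·p_1·(x_1−5).
Substituting into the budget: x_1* = 5 + 4/7·(M − 5·p_1 − 12·p_2)/p_1, and x_2* = 12 + 3/7·(…)/p_2.
Discretionary income = 295 − 5·10.4 − 12·7 = 159; x_2* = 12 + 3/7·159/7 = 21.7347.

x_2* = 21.7347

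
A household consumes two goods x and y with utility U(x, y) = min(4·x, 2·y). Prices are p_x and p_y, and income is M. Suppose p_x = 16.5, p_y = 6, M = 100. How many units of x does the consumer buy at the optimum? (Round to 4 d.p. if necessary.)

With perfect complements, no substitution: consume in ratio x:y = 2:4.
Budget: p_x·x + p_y·2·x = M, so (2·p_x + 4·p_y)·x = 2·M.
Demand: x*(p_x,p_y,M) = 2·M/(2·p_x + 4·p_y), y* = 4·M/(2·p_x + 4·p_y).
Here 2·16.5 + 4·6 = 57, giving x* = 3.5088.

x* = 3.5088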